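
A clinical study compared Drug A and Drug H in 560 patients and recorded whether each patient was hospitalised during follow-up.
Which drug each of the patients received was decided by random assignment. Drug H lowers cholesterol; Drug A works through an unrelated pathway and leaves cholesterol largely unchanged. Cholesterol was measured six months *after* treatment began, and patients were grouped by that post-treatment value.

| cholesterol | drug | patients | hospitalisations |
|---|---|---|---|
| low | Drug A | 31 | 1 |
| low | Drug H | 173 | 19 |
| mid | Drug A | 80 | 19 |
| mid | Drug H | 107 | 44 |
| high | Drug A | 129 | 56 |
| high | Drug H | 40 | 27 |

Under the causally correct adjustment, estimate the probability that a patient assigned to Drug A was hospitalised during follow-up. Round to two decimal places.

0.32

Cholesterol here is a post-treatment variable shaped by the drug; conditioning on it would introduce bias rather than remove it. The overall comparison is the causal one.
So P(outcome | do(Drug A)) is just the pooled rate for Drug A: 76/240 = 0.317.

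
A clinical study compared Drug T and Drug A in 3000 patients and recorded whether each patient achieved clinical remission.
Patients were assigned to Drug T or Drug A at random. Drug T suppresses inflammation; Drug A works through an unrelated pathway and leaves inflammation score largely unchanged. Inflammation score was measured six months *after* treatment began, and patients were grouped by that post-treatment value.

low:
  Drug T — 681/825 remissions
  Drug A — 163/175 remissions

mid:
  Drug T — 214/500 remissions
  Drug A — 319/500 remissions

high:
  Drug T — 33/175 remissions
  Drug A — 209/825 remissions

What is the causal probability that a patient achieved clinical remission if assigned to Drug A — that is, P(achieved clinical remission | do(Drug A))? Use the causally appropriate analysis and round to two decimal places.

Because the drug influences inflammation score, inflammation score is a post-treatment mediator, not a confounder. Stratifying on it would bias the estimate; the causal effect is the crude pooled difference.
So P(outcome | do(Drug A)) is just the pooled rate for Drug A: 691/1500 = 0.461.

0.46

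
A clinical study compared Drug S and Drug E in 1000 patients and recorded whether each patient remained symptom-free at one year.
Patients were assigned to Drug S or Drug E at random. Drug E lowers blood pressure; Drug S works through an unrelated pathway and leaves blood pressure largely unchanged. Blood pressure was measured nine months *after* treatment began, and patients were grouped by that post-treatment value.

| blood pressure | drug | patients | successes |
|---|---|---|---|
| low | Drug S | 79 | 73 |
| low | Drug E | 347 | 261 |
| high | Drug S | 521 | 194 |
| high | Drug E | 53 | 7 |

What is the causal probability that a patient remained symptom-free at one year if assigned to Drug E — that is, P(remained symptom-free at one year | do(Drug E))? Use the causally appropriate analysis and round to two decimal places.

0.67

Drug S is higher inside every blood pressure stratum but Drug E is higher in aggregate. Whether to stratify depends on how blood pressure relates to the drug.
Because the drug influences blood pressure, blood pressure is a post-treatment mediator, not a confounder. Stratifying on it would bias the estimate; the causal effect is the crude pooled difference.
So P(outcome | do(Drug E)) is just the pooled rate for Drug E: 268/400 = 0.670.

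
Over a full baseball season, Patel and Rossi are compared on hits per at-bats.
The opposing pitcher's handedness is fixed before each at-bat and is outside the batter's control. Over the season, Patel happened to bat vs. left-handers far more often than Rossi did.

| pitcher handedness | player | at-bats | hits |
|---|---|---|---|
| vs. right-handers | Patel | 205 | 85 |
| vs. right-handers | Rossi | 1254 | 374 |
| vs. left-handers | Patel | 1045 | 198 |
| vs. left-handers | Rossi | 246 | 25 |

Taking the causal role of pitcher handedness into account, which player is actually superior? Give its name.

Patel is higher inside every pitcher handedness stratum but Rossi is higher in aggregate. Whether to stratify depends on how pitcher handedness relates to the player.
Pitcher handedness satisfies the back-door criterion: it is not a descendant of the player, and it blocks the spurious path from player to outcome. Adjusting for it (i.e., using the within-pitcher handedness rates) gives the causal effect.
Within each level — vs. right-handers: 41.5% vs 29.8%; vs. left-handers: 18.9% vs 10.2% — Patel is higher every time.

Patel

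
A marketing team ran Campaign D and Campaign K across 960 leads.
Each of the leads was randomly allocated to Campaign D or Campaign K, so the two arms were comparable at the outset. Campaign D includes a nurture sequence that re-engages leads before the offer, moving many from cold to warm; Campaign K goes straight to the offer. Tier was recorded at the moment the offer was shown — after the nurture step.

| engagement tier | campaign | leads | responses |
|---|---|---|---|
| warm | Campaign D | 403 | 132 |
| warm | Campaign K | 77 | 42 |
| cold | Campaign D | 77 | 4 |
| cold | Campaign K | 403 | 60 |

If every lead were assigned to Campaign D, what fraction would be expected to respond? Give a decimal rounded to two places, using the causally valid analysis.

0.28

Campaign K is higher inside every engagement tier stratum but Campaign D is higher in aggregate. Whether to stratify depends on how engagement tier relates to the campaign.
Engagement tier here is a post-treatment variable shaped by the campaign; conditioning on it would introduce bias rather than remove it. The overall comparison is the causal one.
So P(outcome | do(Campaign D)) is just the pooled rate for Campaign D: 136/480 = 0.283.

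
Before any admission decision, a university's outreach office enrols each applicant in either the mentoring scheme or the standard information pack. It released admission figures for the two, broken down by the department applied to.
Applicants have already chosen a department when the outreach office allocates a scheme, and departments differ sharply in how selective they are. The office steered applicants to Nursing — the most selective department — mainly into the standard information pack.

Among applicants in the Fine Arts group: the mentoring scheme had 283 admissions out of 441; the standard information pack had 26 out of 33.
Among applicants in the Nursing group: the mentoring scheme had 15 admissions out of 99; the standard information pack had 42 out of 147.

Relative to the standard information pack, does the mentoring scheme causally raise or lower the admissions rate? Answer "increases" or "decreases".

decreases

Department satisfies the back-door criterion: it is not a descendant of the outreach scheme, and it blocks the spurious path from outreach scheme to outcome. Adjusting for it (i.e., using the within-department rates) gives the causal effect.
Within each level — Fine Arts: 64.2% vs 78.8%; Nursing: 15.2% vs 28.6% — the standard information pack is higher every time.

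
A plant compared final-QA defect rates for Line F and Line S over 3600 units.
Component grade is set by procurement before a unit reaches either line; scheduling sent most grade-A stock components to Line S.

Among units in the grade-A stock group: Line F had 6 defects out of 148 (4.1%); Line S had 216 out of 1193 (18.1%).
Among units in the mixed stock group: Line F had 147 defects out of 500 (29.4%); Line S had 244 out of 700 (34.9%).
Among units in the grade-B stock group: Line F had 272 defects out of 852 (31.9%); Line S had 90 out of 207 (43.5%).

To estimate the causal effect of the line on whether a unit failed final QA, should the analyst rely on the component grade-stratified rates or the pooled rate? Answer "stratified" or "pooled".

stratified

Within every component grade level Line F has the lower rate, yet pooled Line S does — Simpson's reversal.
Nothing the line does changes component grade; the imbalance is an allocation artefact. With component grade also predicting the outcome, the pooled figure is confounded, and the within-stratum comparison is the causal one.
Within each level — grade-A stock: 4.1% vs 18.1%; mixed stock: 29.4% vs 34.9%; grade-B stock: 31.9% vs 43.5% — Line F is lower every time.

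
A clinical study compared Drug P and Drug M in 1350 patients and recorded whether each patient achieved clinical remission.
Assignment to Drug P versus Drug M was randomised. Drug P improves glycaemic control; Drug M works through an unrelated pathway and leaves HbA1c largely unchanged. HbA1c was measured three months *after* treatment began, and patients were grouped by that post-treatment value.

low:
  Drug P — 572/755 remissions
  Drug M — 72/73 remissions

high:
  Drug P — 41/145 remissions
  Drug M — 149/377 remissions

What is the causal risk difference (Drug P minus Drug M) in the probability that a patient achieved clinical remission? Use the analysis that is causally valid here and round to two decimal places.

+0.19

Stratifying would compare drugs among patients the drugs themselves sorted into HbA1c groups — a form of selection on an intermediate. The unconditioned pooled rates give the total causal effect.
The causal difference is the pooled difference: 0.681 − 0.491 = +0.190.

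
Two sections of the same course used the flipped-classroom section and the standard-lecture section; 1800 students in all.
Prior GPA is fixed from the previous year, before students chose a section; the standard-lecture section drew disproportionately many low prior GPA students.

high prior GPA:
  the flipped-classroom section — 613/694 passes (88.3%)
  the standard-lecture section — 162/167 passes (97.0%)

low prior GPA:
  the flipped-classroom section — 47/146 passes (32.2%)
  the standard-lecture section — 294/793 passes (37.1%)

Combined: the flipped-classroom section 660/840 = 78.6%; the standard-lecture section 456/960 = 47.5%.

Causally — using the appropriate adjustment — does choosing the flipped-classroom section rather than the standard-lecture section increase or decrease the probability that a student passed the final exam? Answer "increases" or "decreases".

decreases

Since prior GPA band is a pre-existing factor (not a product of the teaching method) and it affects the outcome on its own, it is a confounder. The stratified rates, not the pooled rate, identify the causal effect.
Within each level — high prior GPA: 88.3% vs 97.0%; low prior GPA: 32.2% vs 37.1% — the standard-lecture section is higher every time.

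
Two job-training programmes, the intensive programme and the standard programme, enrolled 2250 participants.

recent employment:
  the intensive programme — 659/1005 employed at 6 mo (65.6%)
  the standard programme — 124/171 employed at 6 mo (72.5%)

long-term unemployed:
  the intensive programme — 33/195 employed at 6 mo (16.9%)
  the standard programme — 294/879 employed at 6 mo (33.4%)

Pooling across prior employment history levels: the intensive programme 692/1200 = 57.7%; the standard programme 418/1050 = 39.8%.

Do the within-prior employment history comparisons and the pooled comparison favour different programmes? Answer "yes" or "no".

yes

Within each prior employment history level (recent employment 65.6% vs 72.5%; long-term unemployed 16.9% vs 33.4%), the standard programme has the higher rate every time. Pooled: 57.7% vs 39.8% — the intensive programme has the higher rate overall. The two comparisons disagree.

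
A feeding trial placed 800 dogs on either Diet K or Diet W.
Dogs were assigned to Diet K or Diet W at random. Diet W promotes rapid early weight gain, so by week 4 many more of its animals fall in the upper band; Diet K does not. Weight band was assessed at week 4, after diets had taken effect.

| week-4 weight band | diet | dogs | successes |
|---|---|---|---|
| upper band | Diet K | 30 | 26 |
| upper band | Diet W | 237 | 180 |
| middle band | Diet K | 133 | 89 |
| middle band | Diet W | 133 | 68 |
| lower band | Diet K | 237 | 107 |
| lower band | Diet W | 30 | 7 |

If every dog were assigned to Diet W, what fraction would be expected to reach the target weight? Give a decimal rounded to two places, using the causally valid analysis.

0.64

Week-4 weight band is downstream of the diet. One should not condition on a consequence of treatment, so the overall rates are the right comparison.
So P(outcome | do(Diet W)) is just the pooled rate for Diet W: 255/400 = 0.637.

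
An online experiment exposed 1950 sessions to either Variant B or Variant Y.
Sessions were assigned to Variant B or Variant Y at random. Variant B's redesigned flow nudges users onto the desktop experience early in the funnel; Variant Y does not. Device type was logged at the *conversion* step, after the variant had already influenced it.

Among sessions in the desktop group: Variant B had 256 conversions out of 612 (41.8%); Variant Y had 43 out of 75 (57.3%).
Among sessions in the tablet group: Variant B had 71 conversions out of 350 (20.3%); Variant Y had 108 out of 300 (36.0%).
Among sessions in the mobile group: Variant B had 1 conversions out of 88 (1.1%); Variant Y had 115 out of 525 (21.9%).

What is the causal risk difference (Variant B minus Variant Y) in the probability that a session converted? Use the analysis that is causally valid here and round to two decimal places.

+0.02

The distribution of device type is itself part of what the variant does — it is an intermediate outcome. Holding it fixed would remove that part of the effect; the total effect is the pooled difference.
The causal difference is the pooled difference: 0.312 − 0.296 = +0.017.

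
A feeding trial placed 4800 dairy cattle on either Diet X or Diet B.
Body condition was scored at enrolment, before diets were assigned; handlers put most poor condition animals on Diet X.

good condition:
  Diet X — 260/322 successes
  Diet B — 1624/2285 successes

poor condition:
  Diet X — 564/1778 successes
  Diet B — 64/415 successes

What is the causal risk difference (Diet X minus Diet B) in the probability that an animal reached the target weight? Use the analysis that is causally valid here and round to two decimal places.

+0.13

Starting body condition is set before the diet has any effect — it is not caused by the diet — and it independently drives the outcome. That makes it a confounder, so the causal comparison is within starting body condition levels.
Adjusting over the population distribution of starting body condition: 0.543·(0.807−0.711) + 0.457·(0.317−0.154) = +0.127.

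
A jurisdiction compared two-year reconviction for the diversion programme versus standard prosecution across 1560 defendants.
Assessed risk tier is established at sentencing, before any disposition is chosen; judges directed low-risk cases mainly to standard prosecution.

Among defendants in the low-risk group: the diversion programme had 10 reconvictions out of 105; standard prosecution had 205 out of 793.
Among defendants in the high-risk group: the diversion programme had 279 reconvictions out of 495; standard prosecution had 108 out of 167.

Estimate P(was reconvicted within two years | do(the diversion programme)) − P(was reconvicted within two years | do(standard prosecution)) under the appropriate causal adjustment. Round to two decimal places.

Assessed risk tier is set before the disposition has any effect — it is not caused by the disposition — and it independently drives the outcome. That makes it a confounder, so the causal comparison is within assessed risk tier levels.
Adjusting over the population distribution of assessed risk tier: 0.576·(0.095−0.259) + 0.424·(0.564−0.647) = -0.129.

-0.13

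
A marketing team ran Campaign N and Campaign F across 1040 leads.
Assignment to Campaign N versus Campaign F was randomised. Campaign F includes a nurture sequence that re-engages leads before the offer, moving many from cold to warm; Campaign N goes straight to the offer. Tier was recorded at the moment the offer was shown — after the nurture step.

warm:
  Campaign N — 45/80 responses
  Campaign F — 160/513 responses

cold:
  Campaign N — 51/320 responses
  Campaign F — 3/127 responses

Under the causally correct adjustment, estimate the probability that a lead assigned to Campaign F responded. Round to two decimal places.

0.25

Within every engagement tier level Campaign N has the higher rate, yet pooled Campaign F does — Simpson's reversal.
Engagement tier is downstream of the campaign. One should not condition on a consequence of treatment, so the overall rates are the right comparison.
So P(outcome | do(Campaign F)) is just the pooled rate for Campaign F: 163/640 = 0.255.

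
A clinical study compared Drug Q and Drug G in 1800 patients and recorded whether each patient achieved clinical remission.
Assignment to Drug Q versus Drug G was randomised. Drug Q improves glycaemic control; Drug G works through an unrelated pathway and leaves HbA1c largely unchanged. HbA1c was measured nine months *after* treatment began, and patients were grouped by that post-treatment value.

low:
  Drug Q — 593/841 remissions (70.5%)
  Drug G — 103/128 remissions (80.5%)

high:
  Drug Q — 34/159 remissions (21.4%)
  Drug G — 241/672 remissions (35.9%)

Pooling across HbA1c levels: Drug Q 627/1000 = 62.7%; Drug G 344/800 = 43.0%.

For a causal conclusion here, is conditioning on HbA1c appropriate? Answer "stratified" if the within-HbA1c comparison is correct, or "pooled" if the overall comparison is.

The distribution of HbA1c is itself part of what the drug does — it is an intermediate outcome. Holding it fixed would remove that part of the effect; the total effect is the pooled difference.
Pooled: Drug Q 62.7% vs Drug G 43.0%; Drug Q is higher overall.

pooled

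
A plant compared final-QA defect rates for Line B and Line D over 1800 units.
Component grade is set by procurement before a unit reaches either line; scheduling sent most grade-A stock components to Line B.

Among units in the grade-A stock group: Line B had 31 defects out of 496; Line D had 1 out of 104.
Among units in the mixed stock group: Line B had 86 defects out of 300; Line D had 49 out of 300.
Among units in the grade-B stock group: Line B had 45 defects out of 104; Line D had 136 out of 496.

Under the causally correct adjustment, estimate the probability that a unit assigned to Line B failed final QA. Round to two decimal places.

The component grade-specific comparison favours Line D throughout, but the pooled figures favour Line B. The question is whether to condition on component grade.
Nothing the line does changes component grade; the imbalance is an allocation artefact. With component grade also predicting the outcome, the pooled figure is confounded, and the within-stratum comparison is the causal one.
Standardising Line B to the population component grade mix: 0.333·31/496 + 0.333·86/300 + 0.333·45/104 = 0.261.

0.26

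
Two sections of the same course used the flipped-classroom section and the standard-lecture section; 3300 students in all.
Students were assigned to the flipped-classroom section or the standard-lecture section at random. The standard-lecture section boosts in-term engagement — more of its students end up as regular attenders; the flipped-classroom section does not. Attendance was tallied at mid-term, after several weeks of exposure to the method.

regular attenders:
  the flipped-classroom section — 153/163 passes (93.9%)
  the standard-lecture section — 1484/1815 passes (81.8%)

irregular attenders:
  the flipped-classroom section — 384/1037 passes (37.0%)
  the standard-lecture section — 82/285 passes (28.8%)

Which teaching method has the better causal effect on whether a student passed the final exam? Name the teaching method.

The stratified and pooled comparisons disagree (the flipped-classroom section wins within each mid-term attendance; the standard-lecture section wins overall), so the answer turns on the causal role of mid-term attendance.
Mid-term attendance lies on the pathway teaching method → mid-term attendance → outcome, so adjusting for it blocks the indirect effect. For the total causal effect of teaching method, use the unadjusted pooled rates.
Pooled: the flipped-classroom section 44.8% vs the standard-lecture section 74.6%; the standard-lecture section is higher overall.

the standard-lecture section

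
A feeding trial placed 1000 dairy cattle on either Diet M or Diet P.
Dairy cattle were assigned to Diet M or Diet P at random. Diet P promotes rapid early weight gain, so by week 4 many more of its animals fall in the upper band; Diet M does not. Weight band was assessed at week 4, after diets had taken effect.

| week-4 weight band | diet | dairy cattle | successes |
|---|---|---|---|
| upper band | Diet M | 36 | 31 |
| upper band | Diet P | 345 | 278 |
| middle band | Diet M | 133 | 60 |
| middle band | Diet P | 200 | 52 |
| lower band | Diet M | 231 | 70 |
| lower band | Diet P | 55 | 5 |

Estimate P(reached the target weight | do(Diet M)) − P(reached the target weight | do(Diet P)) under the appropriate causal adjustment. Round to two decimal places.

-0.16

Week-4 weight band is downstream of the diet. One should not condition on a consequence of treatment, so the overall rates are the right comparison.
The causal difference is the pooled difference: 0.403 − 0.558 = -0.156.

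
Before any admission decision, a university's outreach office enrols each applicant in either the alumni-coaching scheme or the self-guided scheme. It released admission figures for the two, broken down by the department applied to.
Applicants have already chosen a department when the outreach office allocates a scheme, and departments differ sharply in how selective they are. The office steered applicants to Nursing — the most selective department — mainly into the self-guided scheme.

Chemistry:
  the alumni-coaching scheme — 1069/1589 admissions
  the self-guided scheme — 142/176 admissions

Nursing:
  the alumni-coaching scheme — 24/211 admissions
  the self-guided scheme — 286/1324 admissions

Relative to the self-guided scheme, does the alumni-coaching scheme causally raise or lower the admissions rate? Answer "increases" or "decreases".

decreases

Department satisfies the back-door criterion: it is not a descendant of the outreach scheme, and it blocks the spurious path from outreach scheme to outcome. Adjusting for it (i.e., using the within-department rates) gives the causal effect.
Within each level — Chemistry: 67.3% vs 80.7%; Nursing: 11.4% vs 21.6% — the self-guided scheme is higher every time.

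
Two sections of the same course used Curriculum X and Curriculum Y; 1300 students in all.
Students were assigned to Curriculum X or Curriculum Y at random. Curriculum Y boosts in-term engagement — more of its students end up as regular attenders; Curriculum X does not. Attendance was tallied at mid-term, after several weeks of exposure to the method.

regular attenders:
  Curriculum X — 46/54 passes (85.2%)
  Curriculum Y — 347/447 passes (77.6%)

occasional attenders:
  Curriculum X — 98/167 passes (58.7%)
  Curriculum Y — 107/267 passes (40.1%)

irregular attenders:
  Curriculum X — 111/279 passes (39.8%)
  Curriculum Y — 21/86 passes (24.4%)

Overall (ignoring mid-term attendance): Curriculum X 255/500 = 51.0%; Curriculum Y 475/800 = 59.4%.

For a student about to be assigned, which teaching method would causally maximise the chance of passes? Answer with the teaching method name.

Curriculum Y

The mid-term attendance-specific comparison favours Curriculum X throughout, but the pooled figures favour Curriculum Y. The question is whether to condition on mid-term attendance.
Stratifying would compare teaching methods among students the teaching methods themselves sorted into mid-term attendance groups — a form of selection on an intermediate. The unconditioned pooled rates give the total causal effect.
Pooled: Curriculum X 51.0% vs Curriculum Y 59.4%; Curriculum Y is higher overall.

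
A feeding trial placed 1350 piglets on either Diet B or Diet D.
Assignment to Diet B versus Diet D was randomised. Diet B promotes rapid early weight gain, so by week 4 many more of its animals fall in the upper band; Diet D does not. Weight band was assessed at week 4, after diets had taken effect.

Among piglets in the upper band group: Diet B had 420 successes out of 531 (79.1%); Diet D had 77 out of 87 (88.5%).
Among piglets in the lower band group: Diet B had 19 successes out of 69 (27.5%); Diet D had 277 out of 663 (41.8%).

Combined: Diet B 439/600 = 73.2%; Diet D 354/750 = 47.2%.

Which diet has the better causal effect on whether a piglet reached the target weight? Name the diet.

Diet B

The stratified and pooled comparisons disagree (Diet D wins within each week-4 weight band; Diet B wins overall), so the answer turns on the causal role of week-4 weight band.
Week-4 weight band is recorded after the diet and is itself shifted by it — it sits on the causal path from diet to outcome. Conditioning on a mediator would strip out part of the effect we want; the pooled comparison gives the total causal effect.
Pooled: Diet B 73.2% vs Diet D 47.2%; Diet B is higher overall.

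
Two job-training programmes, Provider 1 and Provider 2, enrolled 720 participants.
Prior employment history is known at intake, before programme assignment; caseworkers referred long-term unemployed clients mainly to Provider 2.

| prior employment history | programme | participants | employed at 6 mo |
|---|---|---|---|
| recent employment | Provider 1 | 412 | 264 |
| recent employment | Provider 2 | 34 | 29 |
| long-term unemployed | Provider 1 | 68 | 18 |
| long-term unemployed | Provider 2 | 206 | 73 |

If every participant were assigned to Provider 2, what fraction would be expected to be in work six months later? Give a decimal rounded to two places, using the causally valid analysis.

The stratified and pooled comparisons disagree (Provider 2 wins within each prior employment history; Provider 1 wins overall), so the answer turns on the causal role of prior employment history.
Nothing the programme does changes prior employment history; the imbalance is an allocation artefact. With prior employment history also predicting the outcome, the pooled figure is confounded, and the within-stratum comparison is the causal one.
Standardising Provider 2 to the population prior employment history mix: 0.619·29/34 + 0.381·73/206 = 0.663.

0.66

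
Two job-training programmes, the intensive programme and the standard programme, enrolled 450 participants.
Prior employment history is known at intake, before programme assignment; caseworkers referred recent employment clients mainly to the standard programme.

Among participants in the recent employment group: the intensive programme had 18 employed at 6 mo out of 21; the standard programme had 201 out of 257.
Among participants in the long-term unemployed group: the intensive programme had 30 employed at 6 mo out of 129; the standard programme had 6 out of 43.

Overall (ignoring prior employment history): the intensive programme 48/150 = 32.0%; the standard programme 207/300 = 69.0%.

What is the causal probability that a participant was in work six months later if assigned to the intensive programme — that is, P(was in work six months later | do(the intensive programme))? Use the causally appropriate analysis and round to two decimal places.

0.62

The prior employment history-specific comparison favours the intensive programme throughout, but the pooled figures favour the standard programme. The question is whether to condition on prior employment history.
Since prior employment history is a pre-existing factor (not a product of the programme) and it affects the outcome on its own, it is a confounder. The stratified rates, not the pooled rate, identify the causal effect.
Standardising the intensive programme to the population prior employment history mix: 0.618·18/21 + 0.382·30/129 = 0.618.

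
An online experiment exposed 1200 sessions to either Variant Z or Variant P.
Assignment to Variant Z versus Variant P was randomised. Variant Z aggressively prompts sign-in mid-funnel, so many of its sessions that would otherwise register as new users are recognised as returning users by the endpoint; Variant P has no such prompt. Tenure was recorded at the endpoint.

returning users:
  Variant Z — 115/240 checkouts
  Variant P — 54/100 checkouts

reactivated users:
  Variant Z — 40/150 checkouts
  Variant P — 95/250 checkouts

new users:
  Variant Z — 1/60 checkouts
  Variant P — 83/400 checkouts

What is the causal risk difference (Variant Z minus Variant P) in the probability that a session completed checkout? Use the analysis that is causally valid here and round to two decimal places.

+0.04

User tenure is recorded after the variant and is itself shifted by it — it sits on the causal path from variant to outcome. Conditioning on a mediator would strip out part of the effect we want; the pooled comparison gives the total causal effect.
The causal difference is the pooled difference: 0.347 − 0.309 = +0.037.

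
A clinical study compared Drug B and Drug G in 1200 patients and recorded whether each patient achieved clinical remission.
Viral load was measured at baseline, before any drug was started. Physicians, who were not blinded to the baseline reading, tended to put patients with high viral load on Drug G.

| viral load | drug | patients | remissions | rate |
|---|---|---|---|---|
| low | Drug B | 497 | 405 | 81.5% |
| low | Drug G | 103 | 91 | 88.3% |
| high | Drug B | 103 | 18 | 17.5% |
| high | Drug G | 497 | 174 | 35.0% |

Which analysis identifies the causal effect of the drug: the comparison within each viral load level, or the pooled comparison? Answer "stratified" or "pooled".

stratified

The imbalance in viral load arose from how patients were allocated, not from anything the drug did; and viral load independently affects the outcome. The pooled gap is confounded — condition on viral load.
Within each level — low: 81.5% vs 88.3%; high: 17.5% vs 35.0% — Drug G is higher every time.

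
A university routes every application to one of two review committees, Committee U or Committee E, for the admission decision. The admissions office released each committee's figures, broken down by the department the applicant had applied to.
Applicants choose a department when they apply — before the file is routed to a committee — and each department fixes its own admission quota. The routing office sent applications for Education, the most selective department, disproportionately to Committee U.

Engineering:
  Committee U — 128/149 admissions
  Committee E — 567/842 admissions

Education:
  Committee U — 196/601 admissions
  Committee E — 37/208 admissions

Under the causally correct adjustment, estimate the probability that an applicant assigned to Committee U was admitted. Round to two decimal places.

Committee U is higher inside every department stratum but Committee E is higher in aggregate. Whether to stratify depends on how department relates to the review committee.
Since department is a pre-existing factor (not a product of the review committee) and it affects the outcome on its own, it is a confounder. The stratified rates, not the pooled rate, identify the causal effect.
Standardising Committee U to the population department mix: 0.551·128/149 + 0.449·196/601 = 0.620.

0.62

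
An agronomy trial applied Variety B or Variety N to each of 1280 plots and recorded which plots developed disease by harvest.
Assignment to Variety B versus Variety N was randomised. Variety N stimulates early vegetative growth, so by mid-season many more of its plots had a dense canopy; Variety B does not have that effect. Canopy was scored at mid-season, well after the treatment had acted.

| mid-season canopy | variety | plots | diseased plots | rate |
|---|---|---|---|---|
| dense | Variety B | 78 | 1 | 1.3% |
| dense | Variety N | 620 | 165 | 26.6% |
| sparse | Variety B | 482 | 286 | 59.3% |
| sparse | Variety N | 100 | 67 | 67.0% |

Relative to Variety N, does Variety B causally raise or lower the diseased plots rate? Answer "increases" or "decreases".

increases

The mid-season canopy-specific comparison favours Variety B throughout, but the pooled figures favour Variety N. The question is whether to condition on mid-season canopy.
Mid-season canopy is recorded after the variety and is itself shifted by it — it sits on the causal path from variety to outcome. Conditioning on a mediator would strip out part of the effect we want; the pooled comparison gives the total causal effect.
Pooled: Variety B 51.2% vs Variety N 32.2%; Variety N is lower overall.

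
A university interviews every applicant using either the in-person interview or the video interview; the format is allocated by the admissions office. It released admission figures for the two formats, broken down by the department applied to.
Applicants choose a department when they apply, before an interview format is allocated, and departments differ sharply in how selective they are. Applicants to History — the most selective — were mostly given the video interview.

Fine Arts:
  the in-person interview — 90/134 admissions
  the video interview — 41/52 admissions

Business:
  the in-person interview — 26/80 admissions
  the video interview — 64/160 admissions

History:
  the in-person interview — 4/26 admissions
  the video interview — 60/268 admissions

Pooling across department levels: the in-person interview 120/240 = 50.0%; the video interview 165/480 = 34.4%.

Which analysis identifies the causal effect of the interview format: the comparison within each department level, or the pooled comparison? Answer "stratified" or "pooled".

Since department is a pre-existing factor (not a product of the interview format) and it affects the outcome on its own, it is a confounder. The stratified rates, not the pooled rate, identify the causal effect.
Within each level — Fine Arts: 67.2% vs 78.8%; Business: 32.5% vs 40.0%; History: 15.4% vs 22.4% — the video interview is higher every time.

stratified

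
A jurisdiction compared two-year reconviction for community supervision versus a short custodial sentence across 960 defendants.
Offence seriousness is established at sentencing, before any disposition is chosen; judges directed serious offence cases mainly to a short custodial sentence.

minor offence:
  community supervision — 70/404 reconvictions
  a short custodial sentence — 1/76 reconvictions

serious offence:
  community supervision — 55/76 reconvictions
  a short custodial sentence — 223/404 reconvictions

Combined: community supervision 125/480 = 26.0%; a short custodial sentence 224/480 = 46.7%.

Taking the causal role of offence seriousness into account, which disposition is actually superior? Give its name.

Here offence seriousness is a common cause — it drives both which disposition a case falls under and the outcome. The crude comparison mixes populations; the stratum-specific rates are the causally relevant ones.
Within each level — minor offence: 17.3% vs 1.3%; serious offence: 72.4% vs 55.2% — a short custodial sentence is lower every time.

a short custodial sentence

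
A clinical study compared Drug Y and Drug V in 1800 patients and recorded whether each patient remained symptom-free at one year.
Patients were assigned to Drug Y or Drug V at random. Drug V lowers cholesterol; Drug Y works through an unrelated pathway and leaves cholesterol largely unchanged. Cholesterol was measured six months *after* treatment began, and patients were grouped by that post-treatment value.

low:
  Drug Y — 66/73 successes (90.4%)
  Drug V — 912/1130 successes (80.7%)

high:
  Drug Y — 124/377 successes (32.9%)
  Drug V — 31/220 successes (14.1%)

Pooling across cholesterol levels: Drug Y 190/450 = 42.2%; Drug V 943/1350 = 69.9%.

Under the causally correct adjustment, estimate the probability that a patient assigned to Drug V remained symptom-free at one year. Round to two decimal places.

0.70

Cholesterol lies on the pathway drug → cholesterol → outcome, so adjusting for it blocks the indirect effect. For the total causal effect of drug, use the unadjusted pooled rates.
So P(outcome | do(Drug V)) is just the pooled rate for Drug V: 943/1350 = 0.699.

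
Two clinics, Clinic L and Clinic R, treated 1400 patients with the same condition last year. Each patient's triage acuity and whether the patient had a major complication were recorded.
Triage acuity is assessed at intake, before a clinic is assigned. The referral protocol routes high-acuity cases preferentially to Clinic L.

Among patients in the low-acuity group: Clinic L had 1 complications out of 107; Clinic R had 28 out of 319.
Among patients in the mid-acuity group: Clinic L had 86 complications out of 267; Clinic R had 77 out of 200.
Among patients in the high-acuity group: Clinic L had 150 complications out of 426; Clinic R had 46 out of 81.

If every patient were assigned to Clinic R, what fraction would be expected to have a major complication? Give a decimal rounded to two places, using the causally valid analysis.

0.36

Nothing the clinic does changes triage acuity; the imbalance is an allocation artefact. With triage acuity also predicting the outcome, the pooled figure is confounded, and the within-stratum comparison is the causal one.
Standardising Clinic R to the population triage acuity mix: 0.304·28/319 + 0.334·77/200 + 0.362·46/81 = 0.361.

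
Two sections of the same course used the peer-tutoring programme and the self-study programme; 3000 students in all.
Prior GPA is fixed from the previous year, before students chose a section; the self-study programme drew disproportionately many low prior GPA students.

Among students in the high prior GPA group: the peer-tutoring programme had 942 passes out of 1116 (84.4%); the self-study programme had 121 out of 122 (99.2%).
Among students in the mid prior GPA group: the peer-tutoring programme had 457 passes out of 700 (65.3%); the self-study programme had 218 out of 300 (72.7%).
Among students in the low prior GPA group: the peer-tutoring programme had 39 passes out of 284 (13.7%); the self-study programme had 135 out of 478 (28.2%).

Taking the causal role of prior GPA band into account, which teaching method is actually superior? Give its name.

the self-study programme

Within every prior GPA band level the self-study programme has the higher rate, yet pooled the peer-tutoring programme does — Simpson's reversal.
Prior GPA band satisfies the back-door criterion: it is not a descendant of the teaching method, and it blocks the spurious path from teaching method to outcome. Adjusting for it (i.e., using the within-prior GPA band rates) gives the causal effect.
Within each level — high prior GPA: 84.4% vs 99.2%; mid prior GPA: 65.3% vs 72.7%; low prior GPA: 13.7% vs 28.2% — the self-study programme is higher every time.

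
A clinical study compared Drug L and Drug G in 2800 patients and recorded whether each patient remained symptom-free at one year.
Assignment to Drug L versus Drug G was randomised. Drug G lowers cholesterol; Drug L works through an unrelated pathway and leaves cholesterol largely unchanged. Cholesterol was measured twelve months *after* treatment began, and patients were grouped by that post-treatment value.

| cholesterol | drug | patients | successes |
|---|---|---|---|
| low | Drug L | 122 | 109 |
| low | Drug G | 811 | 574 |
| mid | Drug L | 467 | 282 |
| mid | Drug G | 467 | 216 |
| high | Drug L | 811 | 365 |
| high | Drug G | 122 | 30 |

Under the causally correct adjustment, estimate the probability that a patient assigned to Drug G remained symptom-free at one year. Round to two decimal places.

0.59

Within every cholesterol level Drug L has the higher rate, yet pooled Drug G does — Simpson's reversal.
Cholesterol lies on the pathway drug → cholesterol → outcome, so adjusting for it blocks the indirect effect. For the total causal effect of drug, use the unadjusted pooled rates.
So P(outcome | do(Drug G)) is just the pooled rate for Drug G: 820/1400 = 0.586.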